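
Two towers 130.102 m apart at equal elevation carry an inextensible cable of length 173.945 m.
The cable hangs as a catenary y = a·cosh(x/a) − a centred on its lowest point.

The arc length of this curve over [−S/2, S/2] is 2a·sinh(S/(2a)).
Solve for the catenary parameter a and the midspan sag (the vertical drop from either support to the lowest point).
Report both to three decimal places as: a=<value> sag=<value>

a=47.901 sag=51.390

seed: a₀ = √(S³/(24(L−S))) = √(130.102³/(24·43.843)) = 45.747799
iter 1: u=1.421948  f(a)=+4.652e+00  f'(a)=-2.333e+00  a ← 45.747799 − (+4.652e+00/-2.333e+00) = 47.741459
iter 2: u=1.362568  f(a)=+3.214e-01  f'(a)=-2.021e+00  a ← 47.741459 − (+3.214e-01/-2.021e+00) = 47.900468
iter 3: u=1.358045  f(a)=+1.786e-03  f'(a)=-1.999e+00  a ← 47.900468 − (+1.786e-03/-1.999e+00) = 47.901361
iter 4: u=1.358020  f(a)=+5.579e-08  f'(a)=-1.999e+00  a ← 47.901361 − (+5.579e-08/-1.999e+00) = 47.901361
iter 5: u=1.358020  f(a)=-2.842e-14  f'(a)=-1.999e+00  a ← 47.901361 − (-2.842e-14/-1.999e+00) = 47.901361
converged: |Δa| < 1e-12 after 5 iterations
sag = a·(cosh(S/(2a)) − 1) = 47.901361·(cosh(1.358020) − 1) = 51.389908
T_max/T_min = cosh(S/(2a)) = 2.072828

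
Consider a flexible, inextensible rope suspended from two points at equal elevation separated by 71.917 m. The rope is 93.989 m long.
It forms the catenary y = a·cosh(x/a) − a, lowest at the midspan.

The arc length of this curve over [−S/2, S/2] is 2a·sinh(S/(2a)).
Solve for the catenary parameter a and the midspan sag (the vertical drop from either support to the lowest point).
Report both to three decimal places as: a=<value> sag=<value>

a=27.641 sag=26.880

seed: a₀ = √(S³/(24(L−S))) = √(71.917³/(24·22.072)) = 26.498475
iter 1: u=1.357003  f(a)=+2.124e+00  f'(a)=-1.994e+00  a ← 26.498475 − (+2.124e+00/-1.994e+00) = 27.563733
iter 2: u=1.304558  f(a)=+1.348e-01  f'(a)=-1.748e+00  a ← 27.563733 − (+1.348e-01/-1.748e+00) = 27.640842
iter 3: u=1.300919  f(a)=+6.242e-04  f'(a)=-1.732e+00  a ← 27.640842 − (+6.242e-04/-1.732e+00) = 27.641203
iter 4: u=1.300902  f(a)=+1.352e-08  f'(a)=-1.732e+00  a ← 27.641203 − (+1.352e-08/-1.732e+00) = 27.641203
iter 5: u=1.300902  f(a)=-1.421e-14  f'(a)=-1.732e+00  a ← 27.641203 − (-1.421e-14/-1.732e+00) = 27.641203
converged: |Δa| < 1e-12 after 5 iterations
sag = a·(cosh(S/(2a)) − 1) = 27.641203·(cosh(1.300902) − 1) = 26.879611
T_max/T_min = cosh(S/(2a)) = 1.972447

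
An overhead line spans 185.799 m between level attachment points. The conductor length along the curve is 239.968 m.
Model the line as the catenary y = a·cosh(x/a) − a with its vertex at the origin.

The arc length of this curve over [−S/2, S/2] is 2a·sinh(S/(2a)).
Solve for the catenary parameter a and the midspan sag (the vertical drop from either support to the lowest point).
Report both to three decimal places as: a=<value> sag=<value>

a=73.126 sag=67.386

seed: a₀ = √(S³/(24(L−S))) = √(185.799³/(24·54.169)) = 70.239923
iter 1: u=1.322603  f(a)=+4.940e+00  f'(a)=-1.830e+00  a ← 70.239923 − (+4.940e+00/-1.830e+00) = 72.939953
iter 2: u=1.273644  f(a)=+2.991e-01  f'(a)=-1.614e+00  a ← 72.939953 − (+2.991e-01/-1.614e+00) = 73.125269
iter 3: u=1.270416  f(a)=+1.253e-03  f'(a)=-1.601e+00  a ← 73.125269 − (+1.253e-03/-1.601e+00) = 73.126052
iter 4: u=1.270402  f(a)=+2.220e-08  f'(a)=-1.601e+00  a ← 73.126052 − (+2.220e-08/-1.601e+00) = 73.126052
iter 5: u=1.270402  f(a)=+2.842e-14  f'(a)=-1.601e+00  a ← 73.126052 − (+2.842e-14/-1.601e+00) = 73.126052
converged: |Δa| < 1e-12 after 5 iterations
sag = a·(cosh(S/(2a)) − 1) = 73.126052·(cosh(1.270402) − 1) = 67.385797
T_max/T_min = cosh(S/(2a)) = 1.921502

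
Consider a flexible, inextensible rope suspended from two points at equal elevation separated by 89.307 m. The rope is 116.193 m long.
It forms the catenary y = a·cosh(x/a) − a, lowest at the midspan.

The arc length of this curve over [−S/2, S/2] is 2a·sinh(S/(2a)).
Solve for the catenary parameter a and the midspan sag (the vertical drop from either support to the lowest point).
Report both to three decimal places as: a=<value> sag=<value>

seed: a₀ = √(S³/(24(L−S))) = √(89.307³/(24·26.886)) = 33.224583
iter 1: u=1.343990  f(a)=+2.535e+00  f'(a)=-1.930e+00  a ← 33.224583 − (+2.535e+00/-1.930e+00) = 34.538025
iter 2: u=1.292879  f(a)=+1.581e-01  f'(a)=-1.696e+00  a ← 34.538025 − (+1.581e-01/-1.696e+00) = 34.631219
iter 3: u=1.289400  f(a)=+7.052e-04  f'(a)=-1.681e+00  a ← 34.631219 − (+7.052e-04/-1.681e+00) = 34.631638
iter 4: u=1.289385  f(a)=+1.417e-08  f'(a)=-1.681e+00  a ← 34.631638 − (+1.417e-08/-1.681e+00) = 34.631638
iter 5: u=1.289385  f(a)=-1.421e-14  f'(a)=-1.681e+00  a ← 34.631638 − (-1.421e-14/-1.681e+00) = 34.631638
converged: |Δa| < 1e-12 after 5 iterations
sag = a·(cosh(S/(2a)) − 1) = 34.631638·(cosh(1.289385) − 1) = 33.003809
T_max/T_min = cosh(S/(2a)) = 1.952996

a=34.632 sag=33.004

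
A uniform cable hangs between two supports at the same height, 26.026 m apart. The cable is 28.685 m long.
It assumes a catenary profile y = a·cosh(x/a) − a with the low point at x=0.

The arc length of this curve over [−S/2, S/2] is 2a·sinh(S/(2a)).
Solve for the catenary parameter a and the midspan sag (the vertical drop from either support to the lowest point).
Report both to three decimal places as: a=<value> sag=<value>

seed: a₀ = √(S³/(24(L−S))) = √(26.026³/(24·2.659)) = 16.620587
iter 1: u=0.782945  f(a)=+8.270e-02  f'(a)=-3.400e-01  a ← 16.620587 − (+8.270e-02/-3.400e-01) = 16.863808
iter 2: u=0.771653  f(a)=+1.850e-03  f'(a)=-3.250e-01  a ← 16.863808 − (+1.850e-03/-3.250e-01) = 16.869502
iter 3: u=0.771392  f(a)=+9.732e-07  f'(a)=-3.246e-01  a ← 16.869502 − (+9.732e-07/-3.246e-01) = 16.869505
iter 4: u=0.771392  f(a)=+2.665e-13  f'(a)=-3.246e-01  a ← 16.869505 − (+2.665e-13/-3.246e-01) = 16.869505
converged: |Δa| < 1e-12 after 4 iterations
sag = a·(cosh(S/(2a)) − 1) = 16.869505·(cosh(0.771392) − 1) = 5.272932
T_max/T_min = cosh(S/(2a)) = 1.312572

a=16.870 sag=5.273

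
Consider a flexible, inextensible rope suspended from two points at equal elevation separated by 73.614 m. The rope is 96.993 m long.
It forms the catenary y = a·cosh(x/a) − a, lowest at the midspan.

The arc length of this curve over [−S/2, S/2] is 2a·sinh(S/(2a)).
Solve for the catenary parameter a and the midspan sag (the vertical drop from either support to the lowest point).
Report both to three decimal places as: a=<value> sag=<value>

seed: a₀ = √(S³/(24(L−S))) = √(73.614³/(24·23.379)) = 26.663800
iter 1: u=1.380411  f(a)=+2.331e+00  f'(a)=-2.111e+00  a ← 26.663800 − (+2.331e+00/-2.111e+00) = 27.767964
iter 2: u=1.325520  f(a)=+1.526e-01  f'(a)=-1.843e+00  a ← 27.767964 − (+1.526e-01/-1.843e+00) = 27.850774
iter 3: u=1.321579  f(a)=+7.556e-04  f'(a)=-1.825e+00  a ← 27.850774 − (+7.556e-04/-1.825e+00) = 27.851188
iter 4: u=1.321559  f(a)=+1.872e-08  f'(a)=-1.825e+00  a ← 27.851188 − (+1.872e-08/-1.825e+00) = 27.851188
iter 5: u=1.321559  f(a)=+2.842e-14  f'(a)=-1.825e+00  a ← 27.851188 − (+2.842e-14/-1.825e+00) = 27.851188
converged: |Δa| < 1e-12 after 5 iterations
sag = a·(cosh(S/(2a)) − 1) = 27.851188·(cosh(1.321559) − 1) = 28.073754
T_max/T_min = cosh(S/(2a)) = 2.007991

a=27.851 sag=28.074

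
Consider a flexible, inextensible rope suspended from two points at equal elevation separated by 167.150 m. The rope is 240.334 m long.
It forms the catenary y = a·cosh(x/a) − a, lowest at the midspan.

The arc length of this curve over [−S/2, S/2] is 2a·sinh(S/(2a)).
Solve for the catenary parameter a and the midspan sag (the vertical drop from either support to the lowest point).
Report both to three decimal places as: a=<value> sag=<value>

seed: a₀ = √(S³/(24(L−S))) = √(167.150³/(24·73.184)) = 51.563914
iter 1: u=1.620804  f(a)=+1.024e+01  f'(a)=-3.658e+00  a ← 51.563914 − (+1.024e+01/-3.658e+00) = 54.362492
iter 2: u=1.537365  f(a)=+8.924e-01  f'(a)=-3.045e+00  a ← 54.362492 − (+8.924e-01/-3.045e+00) = 54.655540
iter 3: u=1.529122  f(a)=+8.215e-03  f'(a)=-2.990e+00  a ← 54.655540 − (+8.215e-03/-2.990e+00) = 54.658288
iter 4: u=1.529045  f(a)=+7.101e-07  f'(a)=-2.989e+00  a ← 54.658288 − (+7.101e-07/-2.989e+00) = 54.658288
iter 5: u=1.529045  f(a)=-2.842e-14  f'(a)=-2.989e+00  a ← 54.658288 − (-2.842e-14/-2.989e+00) = 54.658288
converged: |Δa| < 1e-12 after 5 iterations
sag = a·(cosh(S/(2a)) − 1) = 54.658288·(cosh(1.529045) − 1) = 77.355485
T_max/T_min = cosh(S/(2a)) = 2.415256

a=54.658 sag=77.355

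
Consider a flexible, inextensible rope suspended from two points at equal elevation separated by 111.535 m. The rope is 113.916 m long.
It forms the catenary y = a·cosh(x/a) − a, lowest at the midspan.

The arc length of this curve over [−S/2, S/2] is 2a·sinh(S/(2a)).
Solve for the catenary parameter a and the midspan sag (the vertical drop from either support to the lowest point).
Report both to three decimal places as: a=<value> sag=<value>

a=156.319 sag=10.054

seed: a₀ = √(S³/(24(L−S))) = √(111.535³/(24·2.381)) = 155.822956
iter 1: u=0.357890  f(a)=+1.530e-02  f'(a)=-3.095e-02  a ← 155.822956 − (+1.530e-02/-3.095e-02) = 156.317088
iter 2: u=0.356759  f(a)=+7.306e-05  f'(a)=-3.066e-02  a ← 156.317088 − (+7.306e-05/-3.066e-02) = 156.319471
iter 3: u=0.356753  f(a)=+1.685e-09  f'(a)=-3.066e-02  a ← 156.319471 − (+1.685e-09/-3.066e-02) = 156.319471
iter 4: u=0.356753  f(a)=+0.000e+00  f'(a)=-3.066e-02  a ← 156.319471 − (+0.000e+00/-3.066e-02) = 156.319471
converged: |Δa| < 1e-12 after 4 iterations
sag = a·(cosh(S/(2a)) − 1) = 156.319471·(cosh(0.356753) − 1) = 10.053576
T_max/T_min = cosh(S/(2a)) = 1.064314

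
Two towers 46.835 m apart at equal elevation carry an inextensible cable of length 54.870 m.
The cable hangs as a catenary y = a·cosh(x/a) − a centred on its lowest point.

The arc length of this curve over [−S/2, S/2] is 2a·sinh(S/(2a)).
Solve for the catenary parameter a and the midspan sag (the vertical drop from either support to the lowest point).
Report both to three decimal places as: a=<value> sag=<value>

a=23.653 sag=12.571

seed: a₀ = √(S³/(24(L−S))) = √(46.835³/(24·8.035)) = 23.081138
iter 1: u=1.014573  f(a)=+4.238e-01  f'(a)=-7.706e-01  a ← 23.081138 − (+4.238e-01/-7.706e-01) = 23.631139
iter 2: u=0.990959  f(a)=+1.562e-02  f'(a)=-7.147e-01  a ← 23.631139 − (+1.562e-02/-7.147e-01) = 23.652996
iter 3: u=0.990044  f(a)=+2.302e-05  f'(a)=-7.126e-01  a ← 23.652996 − (+2.302e-05/-7.126e-01) = 23.653028
iter 4: u=0.990042  f(a)=+5.016e-11  f'(a)=-7.126e-01  a ← 23.653028 − (+5.016e-11/-7.126e-01) = 23.653028
iter 5: u=0.990042  f(a)=+1.421e-14  f'(a)=-7.126e-01  a ← 23.653028 − (+1.421e-14/-7.126e-01) = 23.653028
converged: |Δa| < 1e-12 after 5 iterations
sag = a·(cosh(S/(2a)) − 1) = 23.653028·(cosh(0.990042) − 1) = 12.570513
T_max/T_min = cosh(S/(2a)) = 1.531455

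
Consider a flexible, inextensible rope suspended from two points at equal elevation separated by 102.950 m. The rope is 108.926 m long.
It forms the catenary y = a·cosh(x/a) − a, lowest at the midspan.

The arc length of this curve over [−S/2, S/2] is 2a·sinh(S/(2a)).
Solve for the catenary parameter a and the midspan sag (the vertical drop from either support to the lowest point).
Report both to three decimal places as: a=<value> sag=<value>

a=87.972 sag=15.494

seed: a₀ = √(S³/(24(L−S))) = √(102.950³/(24·5.976)) = 87.222516
iter 1: u=0.590157  f(a)=+1.049e-01  f'(a)=-1.419e-01  a ← 87.222516 − (+1.049e-01/-1.419e-01) = 87.962218
iter 2: u=0.585194  f(a)=+1.350e-03  f'(a)=-1.382e-01  a ← 87.962218 − (+1.350e-03/-1.382e-01) = 87.971983
iter 3: u=0.585129  f(a)=+2.298e-07  f'(a)=-1.382e-01  a ← 87.971983 − (+2.298e-07/-1.382e-01) = 87.971985
iter 4: u=0.585129  f(a)=+1.421e-14  f'(a)=-1.382e-01  a ← 87.971985 − (+1.421e-14/-1.382e-01) = 87.971985
converged: |Δa| < 1e-12 after 4 iterations
sag = a·(cosh(S/(2a)) − 1) = 87.971985·(cosh(0.585129) − 1) = 15.494379
T_max/T_min = cosh(S/(2a)) = 1.176129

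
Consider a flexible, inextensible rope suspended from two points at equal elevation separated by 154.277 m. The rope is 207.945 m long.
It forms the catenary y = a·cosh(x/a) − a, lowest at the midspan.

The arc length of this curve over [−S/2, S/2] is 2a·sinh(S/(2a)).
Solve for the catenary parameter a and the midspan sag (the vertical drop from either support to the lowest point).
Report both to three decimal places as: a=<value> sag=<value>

a=55.983 sag=62.103

seed: a₀ = √(S³/(24(L−S))) = √(154.277³/(24·53.668)) = 53.393508
iter 1: u=1.444717  f(a)=+5.887e+00  f'(a)=-2.462e+00  a ← 53.393508 − (+5.887e+00/-2.462e+00) = 55.784429
iter 2: u=1.382796  f(a)=+4.185e-01  f'(a)=-2.124e+00  a ← 55.784429 − (+4.185e-01/-2.124e+00) = 55.981519
iter 3: u=1.377928  f(a)=+2.473e-03  f'(a)=-2.099e+00  a ← 55.981519 − (+2.473e-03/-2.099e+00) = 55.982697
iter 4: u=1.377899  f(a)=+8.749e-08  f'(a)=-2.098e+00  a ← 55.982697 − (+8.749e-08/-2.098e+00) = 55.982697
iter 5: u=1.377899  f(a)=+2.842e-14  f'(a)=-2.098e+00  a ← 55.982697 − (+2.842e-14/-2.098e+00) = 55.982697
converged: |Δa| < 1e-12 after 5 iterations
sag = a·(cosh(S/(2a)) − 1) = 55.982697·(cosh(1.377899) − 1) = 62.103471
T_max/T_min = cosh(S/(2a)) = 2.109333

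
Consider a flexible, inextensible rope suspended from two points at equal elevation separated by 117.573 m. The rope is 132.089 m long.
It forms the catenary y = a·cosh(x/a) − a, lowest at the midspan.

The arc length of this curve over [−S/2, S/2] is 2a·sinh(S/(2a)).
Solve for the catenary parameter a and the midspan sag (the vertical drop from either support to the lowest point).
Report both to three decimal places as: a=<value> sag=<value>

a=69.532 sag=26.367

seed: a₀ = √(S³/(24(L−S))) = √(117.573³/(24·14.516)) = 68.301824
iter 1: u=0.860687  f(a)=+5.472e-01  f'(a)=-4.574e-01  a ← 68.301824 − (+5.472e-01/-4.574e-01) = 69.498276
iter 2: u=0.845870  f(a)=+1.471e-02  f'(a)=-4.331e-01  a ← 69.498276 − (+1.471e-02/-4.331e-01) = 69.532242
iter 3: u=0.845457  f(a)=+1.128e-05  f'(a)=-4.324e-01  a ← 69.532242 − (+1.128e-05/-4.324e-01) = 69.532268
iter 4: u=0.845456  f(a)=+6.651e-12  f'(a)=-4.324e-01  a ← 69.532268 − (+6.651e-12/-4.324e-01) = 69.532268
converged: |Δa| < 1e-12 after 4 iterations
sag = a·(cosh(S/(2a)) − 1) = 69.532268·(cosh(0.845456) − 1) = 26.366701
T_max/T_min = cosh(S/(2a)) = 1.379201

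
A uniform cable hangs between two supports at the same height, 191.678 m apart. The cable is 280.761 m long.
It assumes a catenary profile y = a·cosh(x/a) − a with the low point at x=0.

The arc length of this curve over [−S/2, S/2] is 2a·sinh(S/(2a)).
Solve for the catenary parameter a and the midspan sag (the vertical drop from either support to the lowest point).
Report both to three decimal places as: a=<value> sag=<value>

seed: a₀ = √(S³/(24(L−S))) = √(191.678³/(24·89.083)) = 57.392529
iter 1: u=1.669886  f(a)=+1.328e+01  f'(a)=-4.061e+00  a ← 57.392529 − (+1.328e+01/-4.061e+00) = 60.662301
iter 2: u=1.579877  f(a)=+1.219e+00  f'(a)=-3.346e+00  a ← 60.662301 − (+1.219e+00/-3.346e+00) = 61.026645
iter 3: u=1.570445  f(a)=+1.258e-02  f'(a)=-3.278e+00  a ← 61.026645 − (+1.258e-02/-3.278e+00) = 61.030482
iter 4: u=1.570346  f(a)=+1.368e-06  f'(a)=-3.277e+00  a ← 61.030482 − (+1.368e-06/-3.277e+00) = 61.030483
iter 5: u=1.570346  f(a)=+1.137e-13  f'(a)=-3.277e+00  a ← 61.030483 − (+1.137e-13/-3.277e+00) = 61.030483
converged: |Δa| < 1e-12 after 5 iterations
sag = a·(cosh(S/(2a)) − 1) = 61.030483·(cosh(1.570346) − 1) = 92.042717
T_max/T_min = cosh(S/(2a)) = 2.508143

a=61.030 sag=92.043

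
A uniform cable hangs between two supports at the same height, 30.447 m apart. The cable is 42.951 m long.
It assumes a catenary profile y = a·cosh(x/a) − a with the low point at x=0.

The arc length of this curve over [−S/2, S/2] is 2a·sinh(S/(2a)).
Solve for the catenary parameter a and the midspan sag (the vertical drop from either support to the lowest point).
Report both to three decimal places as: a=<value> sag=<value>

seed: a₀ = √(S³/(24(L−S))) = √(30.447³/(24·12.504)) = 9.698100
iter 1: u=1.569740  f(a)=+1.634e+00  f'(a)=-3.273e+00  a ← 9.698100 − (+1.634e+00/-3.273e+00) = 10.197426
iter 2: u=1.492877  f(a)=+1.347e-01  f'(a)=-2.753e+00  a ← 10.197426 − (+1.347e-01/-2.753e+00) = 10.246341
iter 3: u=1.485750  f(a)=+1.097e-03  f'(a)=-2.709e+00  a ← 10.246341 − (+1.097e-03/-2.709e+00) = 10.246746
iter 4: u=1.485691  f(a)=+7.399e-08  f'(a)=-2.708e+00  a ← 10.246746 − (+7.399e-08/-2.708e+00) = 10.246746
iter 5: u=1.485691  f(a)=+0.000e+00  f'(a)=-2.708e+00  a ← 10.246746 − (+0.000e+00/-2.708e+00) = 10.246746
converged: |Δa| < 1e-12 after 5 iterations
sag = a·(cosh(S/(2a)) − 1) = 10.246746·(cosh(1.485691) − 1) = 13.548062
T_max/T_min = cosh(S/(2a)) = 2.322182

a=10.247 sag=13.548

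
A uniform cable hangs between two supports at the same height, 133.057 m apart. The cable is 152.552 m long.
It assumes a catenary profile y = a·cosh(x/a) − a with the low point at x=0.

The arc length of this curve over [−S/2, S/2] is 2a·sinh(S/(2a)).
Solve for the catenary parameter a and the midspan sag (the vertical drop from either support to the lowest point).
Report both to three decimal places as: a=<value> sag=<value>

a=72.465 sag=32.745

seed: a₀ = √(S³/(24(L−S))) = √(133.057³/(24·19.495)) = 70.956037
iter 1: u=0.937602  f(a)=+8.751e-01  f'(a)=-5.993e-01  a ← 70.956037 − (+8.751e-01/-5.993e-01) = 72.416063
iter 2: u=0.918698  f(a)=+2.774e-02  f'(a)=-5.619e-01  a ← 72.416063 − (+2.774e-02/-5.619e-01) = 72.465429
iter 3: u=0.918072  f(a)=+2.989e-05  f'(a)=-5.607e-01  a ← 72.465429 − (+2.989e-05/-5.607e-01) = 72.465482
iter 4: u=0.918072  f(a)=+3.482e-11  f'(a)=-5.607e-01  a ← 72.465482 − (+3.482e-11/-5.607e-01) = 72.465482
converged: |Δa| < 1e-12 after 4 iterations
sag = a·(cosh(S/(2a)) − 1) = 72.465482·(cosh(0.918072) − 1) = 32.745137
T_max/T_min = cosh(S/(2a)) = 1.451872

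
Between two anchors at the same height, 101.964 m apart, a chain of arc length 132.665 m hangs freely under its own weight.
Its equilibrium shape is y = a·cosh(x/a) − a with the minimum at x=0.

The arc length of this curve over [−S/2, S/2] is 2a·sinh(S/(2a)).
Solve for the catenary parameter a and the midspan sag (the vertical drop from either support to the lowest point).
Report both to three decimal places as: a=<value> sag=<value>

seed: a₀ = √(S³/(24(L−S))) = √(101.964³/(24·30.701)) = 37.930487
iter 1: u=1.344090  f(a)=+2.896e+00  f'(a)=-1.931e+00  a ← 37.930487 − (+2.896e+00/-1.931e+00) = 39.430159
iter 2: u=1.292970  f(a)=+1.806e-01  f'(a)=-1.697e+00  a ← 39.430159 − (+1.806e-01/-1.697e+00) = 39.536584
iter 3: u=1.289489  f(a)=+8.057e-04  f'(a)=-1.682e+00  a ← 39.536584 − (+8.057e-04/-1.682e+00) = 39.537063
iter 4: u=1.289474  f(a)=+1.620e-08  f'(a)=-1.682e+00  a ← 39.537063 − (+1.620e-08/-1.682e+00) = 39.537063
iter 5: u=1.289474  f(a)=-2.842e-14  f'(a)=-1.682e+00  a ← 39.537063 − (-2.842e-14/-1.682e+00) = 39.537063
converged: |Δa| < 1e-12 after 5 iterations
sag = a·(cosh(S/(2a)) − 1) = 39.537063·(cosh(1.289474) − 1) = 37.684566
T_max/T_min = cosh(S/(2a)) = 1.953145

a=39.537 sag=37.685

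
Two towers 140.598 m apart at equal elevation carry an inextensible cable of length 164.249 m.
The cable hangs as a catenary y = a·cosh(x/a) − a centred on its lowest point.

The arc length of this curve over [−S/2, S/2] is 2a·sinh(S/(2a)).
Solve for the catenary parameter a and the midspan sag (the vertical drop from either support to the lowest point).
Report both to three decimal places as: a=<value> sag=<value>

seed: a₀ = √(S³/(24(L−S))) = √(140.598³/(24·23.651)) = 69.974264
iter 1: u=1.004641  f(a)=+1.223e+00  f'(a)=-7.467e-01  a ← 69.974264 − (+1.223e+00/-7.467e-01) = 71.611599
iter 2: u=0.981671  f(a)=+4.423e-02  f'(a)=-6.936e-01  a ← 71.611599 − (+4.423e-02/-6.936e-01) = 71.675369
iter 3: u=0.980797  f(a)=+6.269e-05  f'(a)=-6.916e-01  a ← 71.675369 − (+6.269e-05/-6.916e-01) = 71.675459
iter 4: u=0.980796  f(a)=+1.264e-10  f'(a)=-6.916e-01  a ← 71.675459 − (+1.264e-10/-6.916e-01) = 71.675459
iter 5: u=0.980796  f(a)=-2.842e-14  f'(a)=-6.916e-01  a ← 71.675459 − (-2.842e-14/-6.916e-01) = 71.675459
converged: |Δa| < 1e-12 after 5 iterations
sag = a·(cosh(S/(2a)) − 1) = 71.675459·(cosh(0.980796) − 1) = 37.328233
T_max/T_min = cosh(S/(2a)) = 1.520795

a=71.675 sag=37.328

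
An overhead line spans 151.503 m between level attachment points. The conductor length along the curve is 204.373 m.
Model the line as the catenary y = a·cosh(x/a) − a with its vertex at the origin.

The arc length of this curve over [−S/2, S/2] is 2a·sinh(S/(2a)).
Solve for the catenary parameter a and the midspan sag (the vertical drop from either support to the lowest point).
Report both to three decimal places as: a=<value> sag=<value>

seed: a₀ = √(S³/(24(L−S))) = √(151.503³/(24·52.870)) = 52.350589
iter 1: u=1.447004  f(a)=+5.819e+00  f'(a)=-2.476e+00  a ← 52.350589 − (+5.819e+00/-2.476e+00) = 54.701141
iter 2: u=1.384825  f(a)=+4.149e-01  f'(a)=-2.134e+00  a ← 54.701141 − (+4.149e-01/-2.134e+00) = 54.895540
iter 3: u=1.379921  f(a)=+2.467e-03  f'(a)=-2.109e+00  a ← 54.895540 − (+2.467e-03/-2.109e+00) = 54.896710
iter 4: u=1.379891  f(a)=+8.834e-08  f'(a)=-2.109e+00  a ← 54.896710 − (+8.834e-08/-2.109e+00) = 54.896710
iter 5: u=1.379891  f(a)=-2.842e-14  f'(a)=-2.109e+00  a ← 54.896710 − (-2.842e-14/-2.109e+00) = 54.896710
converged: |Δa| < 1e-12 after 5 iterations
sag = a·(cosh(S/(2a)) − 1) = 54.896710·(cosh(1.379891) − 1) = 61.102124
T_max/T_min = cosh(S/(2a)) = 2.113038

a=54.897 sag=61.102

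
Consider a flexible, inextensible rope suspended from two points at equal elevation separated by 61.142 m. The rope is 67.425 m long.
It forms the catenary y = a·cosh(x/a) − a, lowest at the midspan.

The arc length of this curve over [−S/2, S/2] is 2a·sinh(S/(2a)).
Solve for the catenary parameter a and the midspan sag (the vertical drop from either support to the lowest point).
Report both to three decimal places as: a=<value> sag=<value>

seed: a₀ = √(S³/(24(L−S))) = √(61.142³/(24·6.283)) = 38.933219
iter 1: u=0.785216  f(a)=+1.966e-01  f'(a)=-3.431e-01  a ← 38.933219 − (+1.966e-01/-3.431e-01) = 39.506116
iter 2: u=0.773830  f(a)=+4.423e-03  f'(a)=-3.278e-01  a ← 39.506116 − (+4.423e-03/-3.278e-01) = 39.519607
iter 3: u=0.773565  f(a)=+2.353e-06  f'(a)=-3.275e-01  a ← 39.519607 − (+2.353e-06/-3.275e-01) = 39.519615
iter 4: u=0.773565  f(a)=+6.679e-13  f'(a)=-3.275e-01  a ← 39.519615 − (+6.679e-13/-3.275e-01) = 39.519615
converged: |Δa| < 1e-12 after 4 iterations
sag = a·(cosh(S/(2a)) − 1) = 39.519615·(cosh(0.773565) − 1) = 12.425863
T_max/T_min = cosh(S/(2a)) = 1.314423

a=39.520 sag=12.426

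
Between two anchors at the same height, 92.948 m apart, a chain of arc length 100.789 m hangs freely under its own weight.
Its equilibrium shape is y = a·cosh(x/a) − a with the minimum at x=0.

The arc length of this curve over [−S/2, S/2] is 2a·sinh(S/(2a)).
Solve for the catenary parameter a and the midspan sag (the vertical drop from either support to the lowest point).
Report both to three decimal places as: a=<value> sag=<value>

seed: a₀ = √(S³/(24(L−S))) = √(92.948³/(24·7.841)) = 65.323392
iter 1: u=0.711445  f(a)=+2.008e-01  f'(a)=-2.524e-01  a ← 65.323392 − (+2.008e-01/-2.524e-01) = 66.119011
iter 2: u=0.702884  f(a)=+3.728e-03  f'(a)=-2.431e-01  a ← 66.119011 − (+3.728e-03/-2.431e-01) = 66.134344
iter 3: u=0.702721  f(a)=+1.339e-06  f'(a)=-2.430e-01  a ← 66.134344 − (+1.339e-06/-2.430e-01) = 66.134350
iter 4: u=0.702721  f(a)=+1.705e-13  f'(a)=-2.430e-01  a ← 66.134350 − (+1.705e-13/-2.430e-01) = 66.134350
converged: |Δa| < 1e-12 after 4 iterations
sag = a·(cosh(S/(2a)) − 1) = 66.134350·(cosh(0.702721) − 1) = 17.012255
T_max/T_min = cosh(S/(2a)) = 1.257238

a=66.134 sag=17.012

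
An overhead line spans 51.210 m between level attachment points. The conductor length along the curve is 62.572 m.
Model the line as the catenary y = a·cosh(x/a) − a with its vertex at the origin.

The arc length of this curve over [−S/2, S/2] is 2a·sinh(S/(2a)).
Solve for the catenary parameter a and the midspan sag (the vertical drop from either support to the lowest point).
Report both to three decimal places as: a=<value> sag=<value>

a=22.896 sag=15.873

seed: a₀ = √(S³/(24(L−S))) = √(51.210³/(24·11.362)) = 22.192138
iter 1: u=1.153787  f(a)=+7.807e-01  f'(a)=-1.167e+00  a ← 22.192138 − (+7.807e-01/-1.167e+00) = 22.861153
iter 2: u=1.120022  f(a)=+3.669e-02  f'(a)=-1.060e+00  a ← 22.861153 − (+3.669e-02/-1.060e+00) = 22.895784
iter 3: u=1.118328  f(a)=+8.991e-05  f'(a)=-1.054e+00  a ← 22.895784 − (+8.991e-05/-1.054e+00) = 22.895869
iter 4: u=1.118324  f(a)=+5.428e-10  f'(a)=-1.054e+00  a ← 22.895869 − (+5.428e-10/-1.054e+00) = 22.895869
iter 5: u=1.118324  f(a)=+0.000e+00  f'(a)=-1.054e+00  a ← 22.895869 − (+0.000e+00/-1.054e+00) = 22.895869
converged: |Δa| < 1e-12 after 5 iterations
sag = a·(cosh(S/(2a)) − 1) = 22.895869·(cosh(1.118324) − 1) = 15.873121
T_max/T_min = cosh(S/(2a)) = 1.693274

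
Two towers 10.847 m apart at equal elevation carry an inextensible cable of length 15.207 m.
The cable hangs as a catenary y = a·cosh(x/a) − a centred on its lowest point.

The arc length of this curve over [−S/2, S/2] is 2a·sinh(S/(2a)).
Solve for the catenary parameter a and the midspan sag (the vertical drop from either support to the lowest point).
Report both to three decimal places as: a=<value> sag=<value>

a=3.686 sag=4.764

seed: a₀ = √(S³/(24(L−S))) = √(10.847³/(24·4.360)) = 3.492333
iter 1: u=1.552974  f(a)=+5.570e-01  f'(a)=-3.153e+00  a ← 3.492333 − (+5.570e-01/-3.153e+00) = 3.668965
iter 2: u=1.478210  f(a)=+4.505e-02  f'(a)=-2.662e+00  a ← 3.668965 − (+4.505e-02/-2.662e+00) = 3.685886
iter 3: u=1.471424  f(a)=+3.519e-04  f'(a)=-2.621e+00  a ← 3.685886 − (+3.519e-04/-2.621e+00) = 3.686020
iter 4: u=1.471370  f(a)=+2.185e-08  f'(a)=-2.620e+00  a ← 3.686020 − (+2.185e-08/-2.620e+00) = 3.686020
iter 5: u=1.471370  f(a)=+1.776e-15  f'(a)=-2.620e+00  a ← 3.686020 − (+1.776e-15/-2.620e+00) = 3.686020
converged: |Δa| < 1e-12 after 5 iterations
sag = a·(cosh(S/(2a)) − 1) = 3.686020·(cosh(1.471370) − 1) = 4.763830
T_max/T_min = cosh(S/(2a)) = 2.292405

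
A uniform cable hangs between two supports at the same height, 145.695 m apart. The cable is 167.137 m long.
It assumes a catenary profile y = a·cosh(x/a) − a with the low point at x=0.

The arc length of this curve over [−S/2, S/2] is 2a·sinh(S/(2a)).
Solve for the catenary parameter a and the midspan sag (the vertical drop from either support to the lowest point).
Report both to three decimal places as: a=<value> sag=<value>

a=79.179 sag=35.943

seed: a₀ = √(S³/(24(L−S))) = √(145.695³/(24·21.442)) = 77.522667
iter 1: u=0.939693  f(a)=+9.668e-01  f'(a)=-6.036e-01  a ← 77.522667 − (+9.668e-01/-6.036e-01) = 79.124472
iter 2: u=0.920670  f(a)=+3.078e-02  f'(a)=-5.657e-01  a ← 79.124472 − (+3.078e-02/-5.657e-01) = 79.178878
iter 3: u=0.920037  f(a)=+3.346e-05  f'(a)=-5.645e-01  a ← 79.178878 − (+3.346e-05/-5.645e-01) = 79.178938
iter 4: u=0.920036  f(a)=+3.962e-11  f'(a)=-5.645e-01  a ← 79.178938 − (+3.962e-11/-5.645e-01) = 79.178938
converged: |Δa| < 1e-12 after 4 iterations
sag = a·(cosh(S/(2a)) − 1) = 79.178938·(cosh(0.920036) − 1) = 35.942730
T_max/T_min = cosh(S/(2a)) = 1.453943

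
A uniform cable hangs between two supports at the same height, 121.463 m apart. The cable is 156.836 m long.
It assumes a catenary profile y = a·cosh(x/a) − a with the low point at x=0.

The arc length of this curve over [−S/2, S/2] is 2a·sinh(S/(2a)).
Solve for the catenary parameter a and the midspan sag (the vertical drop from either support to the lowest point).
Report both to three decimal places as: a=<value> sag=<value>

a=47.829 sag=44.024

seed: a₀ = √(S³/(24(L−S))) = √(121.463³/(24·35.373)) = 45.943538
iter 1: u=1.321873  f(a)=+3.222e+00  f'(a)=-1.826e+00  a ← 45.943538 − (+3.222e+00/-1.826e+00) = 47.707906
iter 2: u=1.272986  f(a)=+1.949e-01  f'(a)=-1.611e+00  a ← 47.707906 − (+1.949e-01/-1.611e+00) = 47.828865
iter 3: u=1.269767  f(a)=+8.148e-04  f'(a)=-1.598e+00  a ← 47.828865 − (+8.148e-04/-1.598e+00) = 47.829375
iter 4: u=1.269753  f(a)=+1.437e-08  f'(a)=-1.598e+00  a ← 47.829375 − (+1.437e-08/-1.598e+00) = 47.829375
iter 5: u=1.269753  f(a)=+0.000e+00  f'(a)=-1.598e+00  a ← 47.829375 − (+0.000e+00/-1.598e+00) = 47.829375
converged: |Δa| < 1e-12 after 5 iterations
sag = a·(cosh(S/(2a)) − 1) = 47.829375·(cosh(1.269753) − 1) = 44.023942
T_max/T_min = cosh(S/(2a)) = 1.920437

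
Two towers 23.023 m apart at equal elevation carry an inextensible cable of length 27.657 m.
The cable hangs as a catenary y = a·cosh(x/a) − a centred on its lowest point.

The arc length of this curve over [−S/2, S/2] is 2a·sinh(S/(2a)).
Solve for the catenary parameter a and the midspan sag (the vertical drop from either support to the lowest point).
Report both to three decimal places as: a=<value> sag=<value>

seed: a₀ = √(S³/(24(L−S))) = √(23.023³/(24·4.634)) = 10.475125
iter 1: u=1.098937  f(a)=+2.880e-01  f'(a)=-9.963e-01  a ← 10.475125 − (+2.880e-01/-9.963e-01) = 10.764185
iter 2: u=1.069426  f(a)=+1.235e-02  f'(a)=-9.125e-01  a ← 10.764185 − (+1.235e-02/-9.125e-01) = 10.777721
iter 3: u=1.068083  f(a)=+2.497e-05  f'(a)=-9.088e-01  a ← 10.777721 − (+2.497e-05/-9.088e-01) = 10.777748
iter 4: u=1.068080  f(a)=+1.025e-10  f'(a)=-9.088e-01  a ← 10.777748 − (+1.025e-10/-9.088e-01) = 10.777748
iter 5: u=1.068080  f(a)=-3.553e-15  f'(a)=-9.088e-01  a ← 10.777748 − (-3.553e-15/-9.088e-01) = 10.777748
converged: |Δa| < 1e-12 after 5 iterations
sag = a·(cosh(S/(2a)) − 1) = 10.777748·(cosh(1.068080) − 1) = 6.754715
T_max/T_min = cosh(S/(2a)) = 1.626728

a=10.778 sag=6.755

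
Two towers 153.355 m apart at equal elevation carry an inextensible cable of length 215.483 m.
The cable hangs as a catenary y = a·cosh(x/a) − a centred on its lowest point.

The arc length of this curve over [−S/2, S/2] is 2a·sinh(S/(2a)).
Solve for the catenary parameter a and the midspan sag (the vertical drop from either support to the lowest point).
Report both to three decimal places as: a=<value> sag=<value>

seed: a₀ = √(S³/(24(L−S))) = √(153.355³/(24·62.128)) = 49.181028
iter 1: u=1.559087  f(a)=+8.003e+00  f'(a)=-3.196e+00  a ← 49.181028 − (+8.003e+00/-3.196e+00) = 51.684765
iter 2: u=1.483561  f(a)=+6.517e-01  f'(a)=-2.695e+00  a ← 51.684765 − (+6.517e-01/-2.695e+00) = 51.926582
iter 3: u=1.476652  f(a)=+5.169e-03  f'(a)=-2.653e+00  a ← 51.926582 − (+5.169e-03/-2.653e+00) = 51.928531
iter 4: u=1.476597  f(a)=+3.309e-07  f'(a)=-2.652e+00  a ← 51.928531 − (+3.309e-07/-2.652e+00) = 51.928531
iter 5: u=1.476597  f(a)=+0.000e+00  f'(a)=-2.652e+00  a ← 51.928531 − (+0.000e+00/-2.652e+00) = 51.928531
converged: |Δa| < 1e-12 after 5 iterations
sag = a·(cosh(S/(2a)) − 1) = 51.928531·(cosh(1.476597) − 1) = 67.674158
T_max/T_min = cosh(S/(2a)) = 2.303217

a=51.929 sag=67.674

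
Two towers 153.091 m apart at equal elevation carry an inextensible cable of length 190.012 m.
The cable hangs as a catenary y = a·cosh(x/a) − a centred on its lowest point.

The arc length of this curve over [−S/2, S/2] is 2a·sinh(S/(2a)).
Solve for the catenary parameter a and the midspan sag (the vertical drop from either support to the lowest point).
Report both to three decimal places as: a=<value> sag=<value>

a=65.818 sag=49.760

seed: a₀ = √(S³/(24(L−S))) = √(153.091³/(24·36.921)) = 63.632962
iter 1: u=1.202922  f(a)=+2.765e+00  f'(a)=-1.337e+00  a ← 63.632962 − (+2.765e+00/-1.337e+00) = 65.700746
iter 2: u=1.165063  f(a)=+1.405e-01  f'(a)=-1.205e+00  a ← 65.700746 − (+1.405e-01/-1.205e+00) = 65.817396
iter 3: u=1.162998  f(a)=+4.058e-04  f'(a)=-1.198e+00  a ← 65.817396 − (+4.058e-04/-1.198e+00) = 65.817735
iter 4: u=1.162992  f(a)=+3.405e-09  f'(a)=-1.198e+00  a ← 65.817735 − (+3.405e-09/-1.198e+00) = 65.817735
iter 5: u=1.162992  f(a)=-2.842e-14  f'(a)=-1.198e+00  a ← 65.817735 − (-2.842e-14/-1.198e+00) = 65.817735
converged: |Δa| < 1e-12 after 5 iterations
sag = a·(cosh(S/(2a)) − 1) = 65.817735·(cosh(1.162992) − 1) = 49.759574
T_max/T_min = cosh(S/(2a)) = 1.756021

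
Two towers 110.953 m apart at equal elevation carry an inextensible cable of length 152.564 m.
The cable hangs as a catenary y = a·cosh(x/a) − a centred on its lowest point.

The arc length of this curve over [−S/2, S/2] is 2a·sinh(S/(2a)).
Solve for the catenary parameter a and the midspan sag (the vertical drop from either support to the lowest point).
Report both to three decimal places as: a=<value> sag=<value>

seed: a₀ = √(S³/(24(L−S))) = √(110.953³/(24·41.611)) = 36.982722
iter 1: u=1.500065  f(a)=+4.940e+00  f'(a)=-2.799e+00  a ← 36.982722 − (+4.940e+00/-2.799e+00) = 38.747752
iter 2: u=1.431735  f(a)=+3.757e-01  f'(a)=-2.388e+00  a ← 38.747752 − (+3.757e-01/-2.388e+00) = 38.905071
iter 3: u=1.425945  f(a)=+2.568e-03  f'(a)=-2.356e+00  a ← 38.905071 − (+2.568e-03/-2.356e+00) = 38.906161
iter 4: u=1.425905  f(a)=+1.218e-07  f'(a)=-2.355e+00  a ← 38.906161 − (+1.218e-07/-2.355e+00) = 38.906161
iter 5: u=1.425905  f(a)=-2.842e-14  f'(a)=-2.355e+00  a ← 38.906161 − (-2.842e-14/-2.355e+00) = 38.906161
converged: |Δa| < 1e-12 after 5 iterations
sag = a·(cosh(S/(2a)) − 1) = 38.906161·(cosh(1.425905) − 1) = 46.724633
T_max/T_min = cosh(S/(2a)) = 2.200957

a=38.906 sag=46.725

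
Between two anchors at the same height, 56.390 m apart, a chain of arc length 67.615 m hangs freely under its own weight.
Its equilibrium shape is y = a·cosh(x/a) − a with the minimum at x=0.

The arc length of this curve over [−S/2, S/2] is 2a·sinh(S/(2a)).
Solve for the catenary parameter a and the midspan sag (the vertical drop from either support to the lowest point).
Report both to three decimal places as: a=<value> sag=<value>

seed: a₀ = √(S³/(24(L−S))) = √(56.390³/(24·11.225)) = 25.799088
iter 1: u=1.092868  f(a)=+6.897e-01  f'(a)=-9.787e-01  a ← 25.799088 − (+6.897e-01/-9.787e-01) = 26.503851
iter 2: u=1.063808  f(a)=+2.927e-02  f'(a)=-8.972e-01  a ← 26.503851 − (+2.927e-02/-8.972e-01) = 26.536478
iter 3: u=1.062500  f(a)=+5.790e-05  f'(a)=-8.936e-01  a ← 26.536478 − (+5.790e-05/-8.936e-01) = 26.536543
iter 4: u=1.062497  f(a)=+2.275e-10  f'(a)=-8.936e-01  a ← 26.536543 − (+2.275e-10/-8.936e-01) = 26.536543
iter 5: u=1.062497  f(a)=+1.421e-14  f'(a)=-8.936e-01  a ← 26.536543 − (+1.421e-14/-8.936e-01) = 26.536543
converged: |Δa| < 1e-12 after 5 iterations
sag = a·(cosh(S/(2a)) − 1) = 26.536543·(cosh(1.062497) − 1) = 16.441767
T_max/T_min = cosh(S/(2a)) = 1.619590

a=26.537 sag=16.442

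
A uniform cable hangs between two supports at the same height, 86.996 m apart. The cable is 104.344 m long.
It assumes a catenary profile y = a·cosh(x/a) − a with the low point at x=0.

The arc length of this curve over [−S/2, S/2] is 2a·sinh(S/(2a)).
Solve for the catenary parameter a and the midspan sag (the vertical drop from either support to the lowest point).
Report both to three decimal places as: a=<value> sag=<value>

a=40.905 sag=25.391

seed: a₀ = √(S³/(24(L−S))) = √(86.996³/(24·17.348)) = 39.766613
iter 1: u=1.093832  f(a)=+1.068e+00  f'(a)=-9.814e-01  a ← 39.766613 − (+1.068e+00/-9.814e-01) = 40.854683
iter 2: u=1.064700  f(a)=+4.540e-02  f'(a)=-8.996e-01  a ← 40.854683 − (+4.540e-02/-8.996e-01) = 40.905147
iter 3: u=1.063387  f(a)=+9.011e-05  f'(a)=-8.960e-01  a ← 40.905147 − (+9.011e-05/-8.960e-01) = 40.905247
iter 4: u=1.063384  f(a)=+3.566e-10  f'(a)=-8.960e-01  a ← 40.905247 − (+3.566e-10/-8.960e-01) = 40.905247
iter 5: u=1.063384  f(a)=+0.000e+00  f'(a)=-8.960e-01  a ← 40.905247 − (+0.000e+00/-8.960e-01) = 40.905247
converged: |Δa| < 1e-12 after 5 iterations
sag = a·(cosh(S/(2a)) − 1) = 40.905247·(cosh(1.063384) − 1) = 25.390732
T_max/T_min = cosh(S/(2a)) = 1.620721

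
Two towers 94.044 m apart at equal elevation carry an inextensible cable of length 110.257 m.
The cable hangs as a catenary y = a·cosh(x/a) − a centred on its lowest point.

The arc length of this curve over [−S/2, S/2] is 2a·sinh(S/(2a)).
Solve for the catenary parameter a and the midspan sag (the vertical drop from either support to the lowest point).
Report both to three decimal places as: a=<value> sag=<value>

a=47.385 sag=25.310

seed: a₀ = √(S³/(24(L−S))) = √(94.044³/(24·16.213)) = 46.233772
iter 1: u=1.017049  f(a)=+8.595e-01  f'(a)=-7.766e-01  a ← 46.233772 − (+8.595e-01/-7.766e-01) = 47.340452
iter 2: u=0.993273  f(a)=+3.183e-02  f'(a)=-7.201e-01  a ← 47.340452 − (+3.183e-02/-7.201e-01) = 47.384652
iter 3: u=0.992347  f(a)=+4.736e-05  f'(a)=-7.179e-01  a ← 47.384652 − (+4.736e-05/-7.179e-01) = 47.384718
iter 4: u=0.992345  f(a)=+1.052e-10  f'(a)=-7.179e-01  a ← 47.384718 − (+1.052e-10/-7.179e-01) = 47.384718
iter 5: u=0.992345  f(a)=+0.000e+00  f'(a)=-7.179e-01  a ← 47.384718 − (+0.000e+00/-7.179e-01) = 47.384718
converged: |Δa| < 1e-12 after 5 iterations
sag = a·(cosh(S/(2a)) − 1) = 47.384718·(cosh(0.992345) − 1) = 25.309594
T_max/T_min = cosh(S/(2a)) = 1.534130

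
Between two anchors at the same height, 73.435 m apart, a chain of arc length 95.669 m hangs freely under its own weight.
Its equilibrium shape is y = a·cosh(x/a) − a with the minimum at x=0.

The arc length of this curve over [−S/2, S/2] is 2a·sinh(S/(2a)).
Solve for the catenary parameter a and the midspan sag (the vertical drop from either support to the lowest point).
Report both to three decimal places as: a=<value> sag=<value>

a=28.402 sag=27.229

seed: a₀ = √(S³/(24(L−S))) = √(73.435³/(24·22.234)) = 27.242078
iter 1: u=1.347823  f(a)=+2.109e+00  f'(a)=-1.949e+00  a ← 27.242078 − (+2.109e+00/-1.949e+00) = 28.324374
iter 2: u=1.296322  f(a)=+1.322e-01  f'(a)=-1.711e+00  a ← 28.324374 − (+1.322e-01/-1.711e+00) = 28.401622
iter 3: u=1.292796  f(a)=+5.963e-04  f'(a)=-1.696e+00  a ← 28.401622 − (+5.963e-04/-1.696e+00) = 28.401974
iter 4: u=1.292780  f(a)=+1.225e-08  f'(a)=-1.696e+00  a ← 28.401974 − (+1.225e-08/-1.696e+00) = 28.401974
iter 5: u=1.292780  f(a)=+1.421e-14  f'(a)=-1.696e+00  a ← 28.401974 − (+1.421e-14/-1.696e+00) = 28.401974
converged: |Δa| < 1e-12 after 5 iterations
sag = a·(cosh(S/(2a)) − 1) = 28.401974·(cosh(1.292780) − 1) = 27.229056
T_max/T_min = cosh(S/(2a)) = 1.958703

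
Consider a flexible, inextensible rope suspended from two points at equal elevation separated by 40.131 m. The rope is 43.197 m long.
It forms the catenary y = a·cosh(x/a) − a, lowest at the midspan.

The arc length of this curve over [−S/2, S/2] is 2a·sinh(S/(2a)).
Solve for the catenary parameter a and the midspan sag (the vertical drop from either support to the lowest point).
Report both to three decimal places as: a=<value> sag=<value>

seed: a₀ = √(S³/(24(L−S))) = √(40.131³/(24·3.066)) = 29.636593
iter 1: u=0.677052  f(a)=+7.104e-02  f'(a)=-2.165e-01  a ← 29.636593 − (+7.104e-02/-2.165e-01) = 29.964671
iter 2: u=0.669639  f(a)=+1.197e-03  f'(a)=-2.093e-01  a ← 29.964671 − (+1.197e-03/-2.093e-01) = 29.970389
iter 3: u=0.669511  f(a)=+3.527e-07  f'(a)=-2.092e-01  a ← 29.970389 − (+3.527e-07/-2.092e-01) = 29.970391
iter 4: u=0.669511  f(a)=+2.842e-14  f'(a)=-2.092e-01  a ← 29.970391 − (+2.842e-14/-2.092e-01) = 29.970391
converged: |Δa| < 1e-12 after 4 iterations
sag = a·(cosh(S/(2a)) − 1) = 29.970391·(cosh(0.669511) − 1) = 6.971720
T_max/T_min = cosh(S/(2a)) = 1.232620

a=29.970 sag=6.972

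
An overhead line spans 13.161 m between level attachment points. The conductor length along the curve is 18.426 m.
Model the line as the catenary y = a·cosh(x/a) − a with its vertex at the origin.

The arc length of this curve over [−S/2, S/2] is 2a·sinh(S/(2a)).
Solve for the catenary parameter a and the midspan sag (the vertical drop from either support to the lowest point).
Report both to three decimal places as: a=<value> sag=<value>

a=4.482 sag=5.763

seed: a₀ = √(S³/(24(L−S))) = √(13.161³/(24·5.265)) = 4.247452
iter 1: u=1.549282  f(a)=+6.692e-01  f'(a)=-3.128e+00  a ← 4.247452 − (+6.692e-01/-3.128e+00) = 4.461427
iter 2: u=1.474976  f(a)=+5.389e-02  f'(a)=-2.642e+00  a ← 4.461427 − (+5.389e-02/-2.642e+00) = 4.481824
iter 3: u=1.468264  f(a)=+4.172e-04  f'(a)=-2.602e+00  a ← 4.481824 − (+4.172e-04/-2.602e+00) = 4.481984
iter 4: u=1.468211  f(a)=+2.543e-08  f'(a)=-2.601e+00  a ← 4.481984 − (+2.543e-08/-2.601e+00) = 4.481984
iter 5: u=1.468211  f(a)=+0.000e+00  f'(a)=-2.601e+00  a ← 4.481984 − (+0.000e+00/-2.601e+00) = 4.481984
converged: |Δa| < 1e-12 after 5 iterations
sag = a·(cosh(S/(2a)) − 1) = 4.481984·(cosh(1.468211) − 1) = 5.763383
T_max/T_min = cosh(S/(2a)) = 2.285900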